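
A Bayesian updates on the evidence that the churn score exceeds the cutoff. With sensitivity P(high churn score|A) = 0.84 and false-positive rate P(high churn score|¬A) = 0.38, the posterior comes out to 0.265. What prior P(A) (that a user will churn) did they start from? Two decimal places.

In odds form, posterior odds = prior odds × likelihood ratio, so prior odds = posterior odds ÷ LR.
Posterior odds = 0.265/(1−0.265) = 0.3605. LR = 0.84/0.38 = 2.2105.
Prior odds = 0.3605/2.2105 = 0.1631, so P(A) = 0.1631/(1+0.1631) ≈ 0.14.

P(A) = 0.14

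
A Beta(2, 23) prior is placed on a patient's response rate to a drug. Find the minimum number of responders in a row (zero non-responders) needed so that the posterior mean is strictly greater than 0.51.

k = 22

After k responders and 0 non-responders the posterior is Beta(2+k, 23), with mean (2+k)/(2+23+k).
Set (2+k)/(25+k) > 0.51 and solve: k > (0.51·25 − 2)/(1 − 0.51) = 21.939.
The smallest integer exceeding 21.939 is 22, and checking k=22: (24)/(47) = 0.5106 > 0.51.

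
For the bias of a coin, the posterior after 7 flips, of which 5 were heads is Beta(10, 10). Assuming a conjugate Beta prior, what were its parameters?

Beta(5, 8)

A Beta(α, β) prior with s successes and f failures in binomial data gives a Beta(α+s, β+f) posterior.
Subtract the data counts: 10−5=5, 10−2=8.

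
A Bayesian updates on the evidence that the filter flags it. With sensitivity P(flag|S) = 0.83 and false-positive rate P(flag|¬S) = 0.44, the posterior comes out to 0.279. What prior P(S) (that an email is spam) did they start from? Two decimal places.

P(S) = 0.17

In odds form, posterior odds = prior odds × likelihood ratio, so prior odds = posterior odds ÷ LR.
Posterior odds = 0.279/(1−0.279) = 0.3870. LR = 0.83/0.44 = 1.8864.
Prior odds = 0.3870/1.8864 = 0.2052, so P(S) = 0.2052/(1+0.2052) ≈ 0.17.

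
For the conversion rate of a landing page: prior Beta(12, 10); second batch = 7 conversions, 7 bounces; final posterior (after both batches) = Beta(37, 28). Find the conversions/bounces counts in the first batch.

18 conversions and 11 bounces

Because Beta–binomial updating is additive in the counts, the combined data contributed (α_post−α_prior, β_post−β_prior) successes and failures.
Total across both batches: 37−12=25 conversions, 28−10=18 bounces.
Subtract the second batch: 25−7=18 conversions and 18−7=11 bounces.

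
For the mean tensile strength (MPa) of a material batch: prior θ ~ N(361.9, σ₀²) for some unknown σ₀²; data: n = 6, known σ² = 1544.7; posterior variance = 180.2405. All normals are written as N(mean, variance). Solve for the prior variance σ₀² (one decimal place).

Posterior precision equals prior precision plus data precision: 1/σ_n² = 1/σ₀² + n/σ².
So 1/σ₀² = 1/180.2405 − 6/1544.7 = 0.005548 − 0.003884 = 0.001664.
Hence σ₀² = 1/0.001664 ≈ 601.0.

σ₀² = 601.0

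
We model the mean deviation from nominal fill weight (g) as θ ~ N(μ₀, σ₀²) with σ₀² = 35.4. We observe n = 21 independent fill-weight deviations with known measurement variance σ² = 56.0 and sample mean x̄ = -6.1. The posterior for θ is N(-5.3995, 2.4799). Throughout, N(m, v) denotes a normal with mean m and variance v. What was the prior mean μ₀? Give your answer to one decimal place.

The posterior mean is a precision-weighted average: μ_n = (τ₀μ₀ + τ_data·x̄)/(τ₀+τ_data), with τ₀=1/σ₀² and τ_data=n/σ².
Here τ₀ = 1/35.4 = 0.028249 and τ_data = 21/56.0 = 0.375000, so τ_n = 0.403249.
Rearranging for μ₀: μ₀ = (μ_n·τ_n − τ_data·x̄)/τ₀ = (-5.3995·0.403249 − 0.375000·-6.1) / 0.028249 = 0.110157/0.028249 ≈ 3.9.

μ₀ = 3.9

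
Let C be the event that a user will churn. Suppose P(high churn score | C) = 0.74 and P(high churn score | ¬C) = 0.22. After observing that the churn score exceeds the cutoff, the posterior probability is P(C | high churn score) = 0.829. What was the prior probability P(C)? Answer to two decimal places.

In odds form, posterior odds = prior odds × likelihood ratio, so prior odds = posterior odds ÷ LR.
Posterior odds = 0.829/(1−0.829) = 4.8480. LR = 0.74/0.22 = 3.3636.
Prior odds = 4.8480/3.3636 = 1.4413, so P(C) = 1.4413/(1+1.4413) ≈ 0.59.

P(C) = 0.59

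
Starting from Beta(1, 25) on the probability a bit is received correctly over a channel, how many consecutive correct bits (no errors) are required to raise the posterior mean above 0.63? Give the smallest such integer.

k = 42

After k correct bits and 0 errors the posterior is Beta(1+k, 25), with mean (1+k)/(1+25+k).
Set (1+k)/(26+k) > 0.63 and solve: k > (0.63·26 − 1)/(1 − 0.63) = 41.568.
The smallest integer exceeding 41.568 is 42, and checking k=42: (43)/(68) = 0.6324 > 0.63.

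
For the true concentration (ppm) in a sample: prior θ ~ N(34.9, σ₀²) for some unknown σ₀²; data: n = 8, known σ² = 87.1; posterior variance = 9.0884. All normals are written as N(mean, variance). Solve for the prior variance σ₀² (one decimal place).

Posterior precision equals prior precision plus data precision: 1/σ_n² = 1/σ₀² + n/σ².
So 1/σ₀² = 1/9.0884 − 8/87.1 = 0.110030 − 0.091848 = 0.018182.
Hence σ₀² = 1/0.018182 ≈ 55.0.

σ₀² = 55.0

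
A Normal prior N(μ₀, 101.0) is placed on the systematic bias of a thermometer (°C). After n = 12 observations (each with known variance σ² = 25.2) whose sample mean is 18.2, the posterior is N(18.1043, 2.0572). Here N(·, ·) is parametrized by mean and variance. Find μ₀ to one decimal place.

μ₀ = 13.5

The posterior mean is a precision-weighted average: μ_n = (τ₀μ₀ + τ_data·x̄)/(τ₀+τ_data), with τ₀=1/σ₀² and τ_data=n/σ².
Here τ₀ = 1/101.0 = 0.009901 and τ_data = 12/25.2 = 0.476190, so τ_n = 0.486091.
Rearranging for μ₀: μ₀ = (μ_n·τ_n − τ_data·x̄)/τ₀ = (18.1043·0.486091 − 0.476190·18.2) / 0.009901 = 0.133679/0.009901 ≈ 13.5.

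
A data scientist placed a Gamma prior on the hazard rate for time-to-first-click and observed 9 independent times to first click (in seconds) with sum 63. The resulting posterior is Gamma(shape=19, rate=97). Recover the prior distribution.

Gamma–exponential conjugacy: posterior shape = α + n, posterior rate = β + Σtᵢ.
So α = 19 − 9 = 10 and β = 97 − 63 = 34.

Gamma(shape=10, rate=34)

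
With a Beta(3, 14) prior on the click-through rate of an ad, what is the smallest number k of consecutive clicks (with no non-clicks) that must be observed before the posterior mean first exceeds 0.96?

k = 334

After k clicks and 0 non-clicks the posterior is Beta(3+k, 14), with mean (3+k)/(3+14+k).
Set (3+k)/(17+k) > 0.96 and solve: k > (0.96·17 − 3)/(1 − 0.96) = 333.000.
The smallest integer exceeding 333.000 is 334, and checking k=334: (337)/(351) = 0.9601 > 0.96.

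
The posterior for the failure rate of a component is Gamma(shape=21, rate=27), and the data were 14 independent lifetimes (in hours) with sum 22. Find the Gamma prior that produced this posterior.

Gamma(shape=7, rate=5)

Gamma–exponential conjugacy: posterior shape = α + n, posterior rate = β + Σtᵢ.
So α = 21 − 14 = 7 and β = 27 − 22 = 5.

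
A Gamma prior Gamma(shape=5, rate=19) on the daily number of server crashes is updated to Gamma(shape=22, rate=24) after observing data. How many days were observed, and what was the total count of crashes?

n = 5 days with total 17 crashes

Gamma–Poisson conjugacy: posterior shape = α + Σxᵢ, posterior rate = β + n.
Matching: Σxᵢ = 22 − 5 = 17 and n = 24 − 19 = 5.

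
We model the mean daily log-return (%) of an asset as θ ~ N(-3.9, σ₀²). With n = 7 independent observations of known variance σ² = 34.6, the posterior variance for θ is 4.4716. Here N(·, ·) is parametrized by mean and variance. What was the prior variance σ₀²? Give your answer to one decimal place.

For the Normal–Normal model with known σ², precisions add: τ_n = τ₀ + n/σ².
So 1/σ₀² = 1/4.4716 − 7/34.6 = 0.223634 − 0.202312 = 0.021322.
Hence σ₀² = 1/0.021322 ≈ 46.9.

σ₀² = 46.9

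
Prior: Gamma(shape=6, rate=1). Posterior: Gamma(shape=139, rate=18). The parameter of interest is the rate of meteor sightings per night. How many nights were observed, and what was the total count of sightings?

Gamma–Poisson conjugacy: posterior shape = α + Σxᵢ, posterior rate = β + n.
Matching: Σxᵢ = 139 − 6 = 133 and n = 18 − 1 = 17.

n = 17 nights with total 133 sightings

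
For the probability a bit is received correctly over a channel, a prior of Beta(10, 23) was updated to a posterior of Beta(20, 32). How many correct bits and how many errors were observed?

10 correct bits and 9 errors

Beta is conjugate to the binomial likelihood: posterior = Beta(a+s, b+f).
So s = 20 − 10 = 10 and f = 32 − 23 = 9.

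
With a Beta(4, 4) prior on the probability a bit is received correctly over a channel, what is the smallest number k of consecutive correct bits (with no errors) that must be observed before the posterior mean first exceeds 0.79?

k = 12

After k correct bits and 0 errors the posterior is Beta(4+k, 4), with mean (4+k)/(4+4+k).
Set (4+k)/(8+k) > 0.79 and solve: k > (0.79·8 − 4)/(1 − 0.79) = 11.048.
The smallest integer exceeding 11.048 is 12.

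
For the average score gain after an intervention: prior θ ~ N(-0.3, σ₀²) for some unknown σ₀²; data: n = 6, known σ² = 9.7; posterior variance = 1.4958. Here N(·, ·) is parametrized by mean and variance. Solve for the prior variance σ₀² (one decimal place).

For the Normal–Normal model with known σ², precisions add: τ_n = τ₀ + n/σ².
So 1/σ₀² = 1/1.4958 − 6/9.7 = 0.668539 − 0.618557 = 0.049982.
Hence σ₀² = 1/0.049982 ≈ 20.0.

σ₀² = 20.0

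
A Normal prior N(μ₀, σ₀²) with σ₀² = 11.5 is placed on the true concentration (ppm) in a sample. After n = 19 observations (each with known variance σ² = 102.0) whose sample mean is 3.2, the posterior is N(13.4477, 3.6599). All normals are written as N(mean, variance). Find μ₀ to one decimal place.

The posterior mean is a precision-weighted average: μ_n = (τ₀μ₀ + τ_data·x̄)/(τ₀+τ_data), with τ₀=1/σ₀² and τ_data=n/σ².
Here τ₀ = 1/11.5 = 0.086957 and τ_data = 19/102.0 = 0.186275, so τ_n = 0.273232.
Rearranging for μ₀: μ₀ = (μ_n·τ_n − τ_data·x̄)/τ₀ = (13.4477·0.273232 − 0.186275·3.2) / 0.086957 = 3.078262/0.086957 ≈ 35.4.

μ₀ = 35.4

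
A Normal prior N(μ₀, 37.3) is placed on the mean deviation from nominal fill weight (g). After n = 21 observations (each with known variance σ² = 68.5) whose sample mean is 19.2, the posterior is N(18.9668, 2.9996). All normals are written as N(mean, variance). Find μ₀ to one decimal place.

The posterior mean is a precision-weighted average: μ_n = (τ₀μ₀ + τ_data·x̄)/(τ₀+τ_data), with τ₀=1/σ₀² and τ_data=n/σ².
Here τ₀ = 1/37.3 = 0.026810 and τ_data = 21/68.5 = 0.306569, so τ_n = 0.333379.
Rearranging for μ₀: μ₀ = (μ_n·τ_n − τ_data·x̄)/τ₀ = (18.9668·0.333379 − 0.306569·19.2) / 0.026810 = 0.437008/0.026810 ≈ 16.3.

μ₀ = 16.3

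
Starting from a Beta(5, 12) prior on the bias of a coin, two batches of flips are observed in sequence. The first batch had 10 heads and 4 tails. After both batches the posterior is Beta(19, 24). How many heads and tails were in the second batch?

4 heads and 8 tails

Because Beta–binomial updating is additive in the counts, the combined data contributed (α_post−α_prior, β_post−β_prior) successes and failures.
Total across both batches: 19−5=14 heads, 24−12=12 tails.
Subtract the first batch: 14−10=4 heads and 12−4=8 tails.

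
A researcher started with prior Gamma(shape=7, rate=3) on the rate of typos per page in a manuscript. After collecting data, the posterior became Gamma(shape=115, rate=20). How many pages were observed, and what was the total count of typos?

n = 17 pages with total 108 typos

A Gamma(α, β) prior (rate parametrization) on a Poisson rate with n observations summing to S gives posterior Gamma(α+S, β+n).
Matching: Σxᵢ = 115 − 7 = 108 and n = 20 − 3 = 17.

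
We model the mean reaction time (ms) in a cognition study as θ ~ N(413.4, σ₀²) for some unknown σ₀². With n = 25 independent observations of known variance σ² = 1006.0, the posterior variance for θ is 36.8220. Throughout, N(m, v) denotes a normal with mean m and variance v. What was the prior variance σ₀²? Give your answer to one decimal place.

Posterior precision equals prior precision plus data precision: 1/σ_n² = 1/σ₀² + n/σ².
So 1/σ₀² = 1/36.8220 − 25/1006.0 = 0.027158 − 0.024851 = 0.002307.
Hence σ₀² = 1/0.002307 ≈ 433.5.

σ₀² = 433.5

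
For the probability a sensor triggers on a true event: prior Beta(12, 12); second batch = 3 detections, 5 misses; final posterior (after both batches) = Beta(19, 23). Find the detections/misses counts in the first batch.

4 detections and 6 misses

Sequential conjugate updates are equivalent to a single update on the pooled data, so total successes = posterior α − prior α and total failures = posterior β − prior β.
Total across both batches: 19−12=7 detections, 23−12=11 misses.
Subtract the second batch: 7−3=4 detections and 11−5=6 misses.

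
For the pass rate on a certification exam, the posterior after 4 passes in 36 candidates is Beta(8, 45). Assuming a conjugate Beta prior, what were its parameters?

Under Beta–binomial conjugacy the posterior parameters are (a+s, b+f).
So a = 8 − 4 = 4 and b = 45 − 32 = 13.

Beta(4, 13)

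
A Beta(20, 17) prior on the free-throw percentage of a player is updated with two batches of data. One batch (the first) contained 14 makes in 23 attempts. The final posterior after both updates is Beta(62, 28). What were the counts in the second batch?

28 makes and 2 misses

Sequential conjugate updates are equivalent to a single update on the pooled data, so total successes = posterior α − prior α and total failures = posterior β − prior β.
Total across both batches: 62−20=42 makes, 28−17=11 misses.
Subtract the first batch: 42−14=28 makes and 11−9=2 misses.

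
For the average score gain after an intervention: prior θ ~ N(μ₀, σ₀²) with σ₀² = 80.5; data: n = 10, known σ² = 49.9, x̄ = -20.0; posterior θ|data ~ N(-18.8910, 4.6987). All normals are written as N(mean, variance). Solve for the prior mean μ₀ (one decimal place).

μ₀ = -1.0

The posterior mean is a precision-weighted average: μ_n = (τ₀μ₀ + τ_data·x̄)/(τ₀+τ_data), with τ₀=1/σ₀² and τ_data=n/σ².
Here τ₀ = 1/80.5 = 0.012422 and τ_data = 10/49.9 = 0.200401, so τ_n = 0.212823.
Rearranging for μ₀: μ₀ = (μ_n·τ_n − τ_data·x̄)/τ₀ = (-18.8910·0.212823 − 0.200401·-20.0) / 0.012422 = -0.012419/0.012422 ≈ -1.0.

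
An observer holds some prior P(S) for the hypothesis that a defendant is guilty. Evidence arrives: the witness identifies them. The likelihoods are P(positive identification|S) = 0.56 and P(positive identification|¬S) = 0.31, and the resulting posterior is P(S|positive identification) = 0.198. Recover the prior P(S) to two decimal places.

In odds form, posterior odds = prior odds × likelihood ratio, so prior odds = posterior odds ÷ LR.
Posterior odds = 0.198/(1−0.198) = 0.2469. LR = 0.56/0.31 = 1.8065.
Prior odds = 0.2469/1.8065 = 0.1367, so P(S) = 0.1367/(1+0.1367) ≈ 0.12.

P(S) = 0.12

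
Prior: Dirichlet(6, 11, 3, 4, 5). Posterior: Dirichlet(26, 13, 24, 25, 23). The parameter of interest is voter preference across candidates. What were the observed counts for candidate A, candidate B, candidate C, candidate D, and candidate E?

For a Dirichlet(α) prior with multinomial counts c, the posterior is Dirichlet(α + c) componentwise.
Counts are posterior − prior componentwise: 26−6=20, 13−11=2, 24−3=21, 25−4=21, 23−5=18.

counts (20, 2, 21, 21, 18)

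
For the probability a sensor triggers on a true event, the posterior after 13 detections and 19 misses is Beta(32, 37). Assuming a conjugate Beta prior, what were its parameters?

Beta(19, 18)

A Beta(α, β) prior with s successes and f failures in binomial data gives a Beta(α+s, β+f) posterior.
Subtract the data counts: 32−13=19, 37−19=18.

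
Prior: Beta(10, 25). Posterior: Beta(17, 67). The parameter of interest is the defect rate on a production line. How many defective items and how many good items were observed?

7 defective items and 42 good items

Beta is conjugate to the binomial likelihood: posterior = Beta(a+s, b+f).
So s = 17 − 10 = 7 and f = 67 − 25 = 42.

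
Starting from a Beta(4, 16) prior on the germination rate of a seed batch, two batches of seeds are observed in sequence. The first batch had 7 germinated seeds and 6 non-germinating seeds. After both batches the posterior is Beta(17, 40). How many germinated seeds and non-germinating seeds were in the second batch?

6 germinated seeds and 18 non-germinating seeds

Because Beta–binomial updating is additive in the counts, the combined data contributed (α_post−α_prior, β_post−β_prior) successes and failures.
Total across both batches: 17−4=13 germinated seeds, 40−16=24 non-germinating seeds.
Subtract the first batch: 13−7=6 germinated seeds and 24−6=18 non-germinating seeds.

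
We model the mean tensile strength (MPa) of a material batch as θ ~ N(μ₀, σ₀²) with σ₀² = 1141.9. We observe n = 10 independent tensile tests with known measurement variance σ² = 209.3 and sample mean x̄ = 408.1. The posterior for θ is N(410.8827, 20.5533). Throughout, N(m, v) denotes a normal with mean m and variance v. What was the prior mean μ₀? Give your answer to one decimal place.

μ₀ = 562.7

With known observation variance, the Normal–Normal posterior has precision τ_n = τ₀ + n/σ² and mean μ_n = (τ₀μ₀ + (n/σ²)x̄)/τ_n.
Here τ₀ = 1/1141.9 = 0.000876 and τ_data = 10/209.3 = 0.047778, so τ_n = 0.048654.
Rearranging for μ₀: μ₀ = (μ_n·τ_n − τ_data·x̄)/τ₀ = (410.8827·0.048654 − 0.047778·408.1) / 0.000876 = 0.492885/0.000876 ≈ 562.7.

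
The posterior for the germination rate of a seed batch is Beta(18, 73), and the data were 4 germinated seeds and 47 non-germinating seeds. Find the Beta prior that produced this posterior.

Beta is conjugate to the binomial likelihood: posterior = Beta(α+s, β+f).
So α = 18 − 4 = 14 and β = 73 − 47 = 26.

Beta(14, 26)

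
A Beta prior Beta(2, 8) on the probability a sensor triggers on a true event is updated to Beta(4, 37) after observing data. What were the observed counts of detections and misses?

2 detections and 29 misses

Beta is conjugate to the binomial likelihood: posterior = Beta(a+s, b+f).
Match parameters: s=4−2=2, f=37−8=29.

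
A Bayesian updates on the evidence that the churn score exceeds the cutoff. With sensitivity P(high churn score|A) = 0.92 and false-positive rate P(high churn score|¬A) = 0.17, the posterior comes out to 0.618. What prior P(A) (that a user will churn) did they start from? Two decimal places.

P(A) = 0.23

Bayes' rule in odds form gives O(A|E) = O(A)·[P(E|A)/P(E|¬A)], hence O(A) = O(A|E)/LR.
Posterior odds = 0.618/(1−0.618) = 1.6178. LR = 0.92/0.17 = 5.4118.
Prior odds = 1.6178/5.4118 = 0.2989, so P(A) = 0.2989/(1+0.2989) ≈ 0.23.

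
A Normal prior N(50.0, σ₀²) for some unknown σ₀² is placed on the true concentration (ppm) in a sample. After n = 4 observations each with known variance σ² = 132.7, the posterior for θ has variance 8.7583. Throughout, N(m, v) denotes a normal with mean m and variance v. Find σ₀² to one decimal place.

σ₀² = 11.9

For the Normal–Normal model with known σ², precisions add: τ_n = τ₀ + n/σ².
So 1/σ₀² = 1/8.7583 − 4/132.7 = 0.114177 − 0.030143 = 0.084034.
Hence σ₀² = 1/0.084034 ≈ 11.9.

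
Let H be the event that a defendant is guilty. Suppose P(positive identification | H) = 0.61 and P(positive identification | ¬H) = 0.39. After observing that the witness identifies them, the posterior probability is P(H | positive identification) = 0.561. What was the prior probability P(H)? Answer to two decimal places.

P(H) = 0.45

Bayes' rule in odds form gives O(H|E) = O(H)·[P(E|H)/P(E|¬H)], hence O(H) = O(H|E)/LR.
Posterior odds = 0.561/(1−0.561) = 1.2779. LR = 0.61/0.39 = 1.5641.
Prior odds = 1.2779/1.5641 = 0.8170, so P(H) = 0.8170/(1+0.8170) ≈ 0.45.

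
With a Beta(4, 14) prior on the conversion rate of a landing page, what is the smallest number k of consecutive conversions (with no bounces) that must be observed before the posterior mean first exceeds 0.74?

After k conversions and 0 bounces the posterior is Beta(4+k, 14), with mean (4+k)/(4+14+k).
Set (4+k)/(18+k) > 0.74 and solve: k > (0.74·18 − 4)/(1 − 0.74) = 35.846.
The smallest integer exceeding 35.846 is 36.

k = 36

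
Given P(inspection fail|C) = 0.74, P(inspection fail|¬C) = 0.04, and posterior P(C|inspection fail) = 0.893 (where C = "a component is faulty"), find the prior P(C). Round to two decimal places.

Bayes' rule in odds form gives O(C|E) = O(C)·[P(E|C)/P(E|¬C)], hence O(C) = O(C|E)/LR.
Posterior odds = 0.893/(1−0.893) = 8.3458. LR = 0.74/0.04 = 18.5000.
Prior odds = 8.3458/18.5000 = 0.4511, so P(C) = 0.4511/(1+0.4511) ≈ 0.31.

P(C) = 0.31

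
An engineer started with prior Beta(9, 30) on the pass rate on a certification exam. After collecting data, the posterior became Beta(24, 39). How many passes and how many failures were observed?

A Beta(α, β) prior with s successes and f failures in binomial data gives a Beta(α+s, β+f) posterior.
Match parameters: s=24−9=15, f=39−30=9.

15 passes and 9 failures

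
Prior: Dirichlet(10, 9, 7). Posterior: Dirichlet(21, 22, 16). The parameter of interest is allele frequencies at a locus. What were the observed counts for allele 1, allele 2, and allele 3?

counts (11, 13, 9)

For a Dirichlet(α) prior with multinomial counts c, the posterior is Dirichlet(α + c) componentwise.
Counts are posterior − prior componentwise: 21−10=11, 22−9=13, 16−7=9.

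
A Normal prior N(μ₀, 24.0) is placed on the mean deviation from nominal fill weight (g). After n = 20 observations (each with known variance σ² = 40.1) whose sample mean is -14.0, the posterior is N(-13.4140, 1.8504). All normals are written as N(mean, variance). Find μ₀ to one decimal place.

μ₀ = -6.4

The posterior mean is a precision-weighted average: μ_n = (τ₀μ₀ + τ_data·x̄)/(τ₀+τ_data), with τ₀=1/σ₀² and τ_data=n/σ².
Here τ₀ = 1/24.0 = 0.041667 and τ_data = 20/40.1 = 0.498753, so τ_n = 0.540420.
Rearranging for μ₀: μ₀ = (μ_n·τ_n − τ_data·x̄)/τ₀ = (-13.4140·0.540420 − 0.498753·-14.0) / 0.041667 = -0.266652/0.041667 ≈ -6.4.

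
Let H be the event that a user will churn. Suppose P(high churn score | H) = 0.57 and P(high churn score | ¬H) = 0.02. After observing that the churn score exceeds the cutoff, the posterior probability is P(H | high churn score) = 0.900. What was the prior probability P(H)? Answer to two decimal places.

P(H) = 0.24

In odds form, posterior odds = prior odds × likelihood ratio, so prior odds = posterior odds ÷ LR.
Posterior odds = 0.900/(1−0.900) = 9.0000. LR = 0.57/0.02 = 28.5000.
Prior odds = 9.0000/28.5000 = 0.3158, so P(H) = 0.3158/(1+0.3158) ≈ 0.24.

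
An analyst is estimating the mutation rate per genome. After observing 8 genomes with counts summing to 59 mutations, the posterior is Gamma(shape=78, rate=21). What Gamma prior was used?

Gamma–Poisson conjugacy: posterior shape = α + Σxᵢ, posterior rate = β + n.
So α = 78 − 59 = 19 and β = 21 − 8 = 13.

Gamma(shape=19, rate=13)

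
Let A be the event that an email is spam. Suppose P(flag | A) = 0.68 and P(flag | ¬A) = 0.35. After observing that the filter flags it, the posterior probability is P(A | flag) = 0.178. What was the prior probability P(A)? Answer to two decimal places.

P(A) = 0.10

Bayes' rule in odds form gives O(A|E) = O(A)·[P(E|A)/P(E|¬A)], hence O(A) = O(A|E)/LR.
Posterior odds = 0.178/(1−0.178) = 0.2165. LR = 0.68/0.35 = 1.9429.
Prior odds = 0.2165/1.9429 = 0.1114, so P(A) = 0.1114/(1+0.1114) ≈ 0.10.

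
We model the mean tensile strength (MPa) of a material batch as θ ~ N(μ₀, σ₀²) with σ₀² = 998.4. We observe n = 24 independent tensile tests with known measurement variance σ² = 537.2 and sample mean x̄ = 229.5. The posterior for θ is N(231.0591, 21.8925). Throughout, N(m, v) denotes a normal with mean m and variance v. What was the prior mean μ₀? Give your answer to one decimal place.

μ₀ = 300.6

With known observation variance, the Normal–Normal posterior has precision τ_n = τ₀ + n/σ² and mean μ_n = (τ₀μ₀ + (n/σ²)x̄)/τ_n.
Here τ₀ = 1/998.4 = 0.001002 and τ_data = 24/537.2 = 0.044676, so τ_n = 0.045678.
Rearranging for μ₀: μ₀ = (μ_n·τ_n − τ_data·x̄)/τ₀ = (231.0591·0.045678 − 0.044676·229.5) / 0.001002 = 0.301176/0.001002 ≈ 300.6.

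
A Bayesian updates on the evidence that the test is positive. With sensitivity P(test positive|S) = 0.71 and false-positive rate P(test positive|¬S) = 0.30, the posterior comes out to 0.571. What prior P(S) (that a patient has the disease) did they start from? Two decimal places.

Bayes' rule in odds form gives O(S|E) = O(S)·[P(E|S)/P(E|¬S)], hence O(S) = O(S|E)/LR.
Posterior odds = 0.571/(1−0.571) = 1.3310. LR = 0.71/0.30 = 2.3667.
Prior odds = 1.3310/2.3667 = 0.5624, so P(S) = 0.5624/(1+0.5624) ≈ 0.36.

P(S) = 0.36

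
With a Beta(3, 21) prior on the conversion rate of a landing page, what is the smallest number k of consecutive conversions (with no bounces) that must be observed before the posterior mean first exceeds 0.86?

After k conversions and 0 bounces the posterior is Beta(3+k, 21), with mean (3+k)/(3+21+k).
Set (3+k)/(24+k) > 0.86 and solve: k > (0.86·24 − 3)/(1 − 0.86) = 126.000.
The smallest integer exceeding 126.000 is 127.

k = 127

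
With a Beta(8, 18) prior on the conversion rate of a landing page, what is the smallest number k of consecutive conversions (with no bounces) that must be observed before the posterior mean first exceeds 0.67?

k = 29

After k conversions and 0 bounces the posterior is Beta(8+k, 18), with mean (8+k)/(8+18+k).
Set (8+k)/(26+k) > 0.67 and solve: k > (0.67·26 − 8)/(1 − 0.67) = 28.545.
The smallest integer exceeding 28.545 is 29.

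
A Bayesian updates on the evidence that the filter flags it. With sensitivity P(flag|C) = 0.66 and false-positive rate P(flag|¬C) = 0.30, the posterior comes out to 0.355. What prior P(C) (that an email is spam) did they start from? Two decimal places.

Bayes' rule in odds form gives O(C|E) = O(C)·[P(E|C)/P(E|¬C)], hence O(C) = O(C|E)/LR.
Posterior odds = 0.355/(1−0.355) = 0.5504. LR = 0.66/0.30 = 2.2000.
Prior odds = 0.5504/2.2000 = 0.2502, so P(C) = 0.2502/(1+0.2502) ≈ 0.20.

P(C) = 0.20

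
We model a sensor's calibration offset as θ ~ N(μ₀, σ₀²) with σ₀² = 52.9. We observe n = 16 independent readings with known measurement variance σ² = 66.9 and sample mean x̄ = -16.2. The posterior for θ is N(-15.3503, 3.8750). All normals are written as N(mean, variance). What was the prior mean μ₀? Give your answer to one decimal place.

μ₀ = -4.6

The posterior mean is a precision-weighted average: μ_n = (τ₀μ₀ + τ_data·x̄)/(τ₀+τ_data), with τ₀=1/σ₀² and τ_data=n/σ².
Here τ₀ = 1/52.9 = 0.018904 and τ_data = 16/66.9 = 0.239163, so τ_n = 0.258067.
Rearranging for μ₀: μ₀ = (μ_n·τ_n − τ_data·x̄)/τ₀ = (-15.3503·0.258067 − 0.239163·-16.2) / 0.018904 = -0.086965/0.018904 ≈ -4.6.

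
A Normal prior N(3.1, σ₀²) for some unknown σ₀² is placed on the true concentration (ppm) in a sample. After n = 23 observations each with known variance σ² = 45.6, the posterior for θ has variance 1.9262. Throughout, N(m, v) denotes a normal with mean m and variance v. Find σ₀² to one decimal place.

σ₀² = 67.7

For the Normal–Normal model with known σ², precisions add: τ_n = τ₀ + n/σ².
So 1/σ₀² = 1/1.9262 − 23/45.6 = 0.519157 − 0.504386 = 0.014771.
Hence σ₀² = 1/0.014771 ≈ 67.7.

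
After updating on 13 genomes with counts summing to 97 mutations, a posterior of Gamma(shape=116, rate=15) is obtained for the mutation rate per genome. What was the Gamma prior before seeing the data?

Gamma–Poisson conjugacy: posterior shape = α + Σxᵢ, posterior rate = β + n.
So α = 116 − 97 = 19 and β = 15 − 13 = 2.

Gamma(shape=19, rate=2)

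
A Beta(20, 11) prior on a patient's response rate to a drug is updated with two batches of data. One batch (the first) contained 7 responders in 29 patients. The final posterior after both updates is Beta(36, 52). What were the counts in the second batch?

9 responders and 19 non-responders

Because Beta–binomial updating is additive in the counts, the combined data contributed (α_post−α_prior, β_post−β_prior) successes and failures.
Total across both batches: 36−20=16 responders, 52−11=41 non-responders.
Subtract the first batch: 16−7=9 responders and 41−22=19 non-responders.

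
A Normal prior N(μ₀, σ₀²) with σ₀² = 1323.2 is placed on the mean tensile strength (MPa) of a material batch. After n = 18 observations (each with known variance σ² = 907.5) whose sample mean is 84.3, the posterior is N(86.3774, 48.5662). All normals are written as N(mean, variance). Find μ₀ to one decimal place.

The posterior mean is a precision-weighted average: μ_n = (τ₀μ₀ + τ_data·x̄)/(τ₀+τ_data), with τ₀=1/σ₀² and τ_data=n/σ².
Here τ₀ = 1/1323.2 = 0.000756 and τ_data = 18/907.5 = 0.019835, so τ_n = 0.020591.
Rearranging for μ₀: μ₀ = (μ_n·τ_n − τ_data·x̄)/τ₀ = (86.3774·0.020591 − 0.019835·84.3) / 0.000756 = 0.106507/0.000756 ≈ 140.9.

μ₀ = 140.9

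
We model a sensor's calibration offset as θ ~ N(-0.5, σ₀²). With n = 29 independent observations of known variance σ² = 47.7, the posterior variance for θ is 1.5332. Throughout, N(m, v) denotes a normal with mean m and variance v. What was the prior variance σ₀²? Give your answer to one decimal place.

For the Normal–Normal model with known σ², precisions add: τ_n = τ₀ + n/σ².
So 1/σ₀² = 1/1.5332 − 29/47.7 = 0.652231 − 0.607966 = 0.044265.
Hence σ₀² = 1/0.044265 ≈ 22.6.

σ₀² = 22.6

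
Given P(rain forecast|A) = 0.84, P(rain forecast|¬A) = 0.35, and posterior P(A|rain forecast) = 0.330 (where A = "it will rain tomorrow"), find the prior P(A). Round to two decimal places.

In odds form, posterior odds = prior odds × likelihood ratio, so prior odds = posterior odds ÷ LR.
Posterior odds = 0.330/(1−0.330) = 0.4925. LR = 0.84/0.35 = 2.4000.
Prior odds = 0.4925/2.4000 = 0.2052, so P(A) = 0.2052/(1+0.2052) ≈ 0.17.

P(A) = 0.17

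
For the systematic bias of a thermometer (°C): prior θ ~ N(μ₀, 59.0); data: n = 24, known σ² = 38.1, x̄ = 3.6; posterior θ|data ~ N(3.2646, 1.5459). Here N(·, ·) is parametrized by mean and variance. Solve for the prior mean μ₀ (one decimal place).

With known observation variance, the Normal–Normal posterior has precision τ_n = τ₀ + n/σ² and mean μ_n = (τ₀μ₀ + (n/σ²)x̄)/τ_n.
Here τ₀ = 1/59.0 = 0.016949 and τ_data = 24/38.1 = 0.629921, so τ_n = 0.646870.
Rearranging for μ₀: μ₀ = (μ_n·τ_n − τ_data·x̄)/τ₀ = (3.2646·0.646870 − 0.629921·3.6) / 0.016949 = -0.155944/0.016949 ≈ -9.2.

μ₀ = -9.2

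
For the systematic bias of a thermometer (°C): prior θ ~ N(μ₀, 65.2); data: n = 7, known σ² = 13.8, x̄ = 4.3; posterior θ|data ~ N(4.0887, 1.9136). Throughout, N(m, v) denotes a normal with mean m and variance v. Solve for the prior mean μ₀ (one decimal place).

μ₀ = -2.9

The posterior mean is a precision-weighted average: μ_n = (τ₀μ₀ + τ_data·x̄)/(τ₀+τ_data), with τ₀=1/σ₀² and τ_data=n/σ².
Here τ₀ = 1/65.2 = 0.015337 and τ_data = 7/13.8 = 0.507246, so τ_n = 0.522583.
Rearranging for μ₀: μ₀ = (μ_n·τ_n − τ_data·x̄)/τ₀ = (4.0887·0.522583 − 0.507246·4.3) / 0.015337 = -0.044473/0.015337 ≈ -2.9.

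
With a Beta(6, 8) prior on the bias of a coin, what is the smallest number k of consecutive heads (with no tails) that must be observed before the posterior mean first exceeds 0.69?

After k heads and 0 tails the posterior is Beta(6+k, 8), with mean (6+k)/(6+8+k).
Set (6+k)/(14+k) > 0.69 and solve: k > (0.69·14 − 6)/(1 − 0.69) = 11.806.
The smallest integer exceeding 11.806 is 12.

k = 12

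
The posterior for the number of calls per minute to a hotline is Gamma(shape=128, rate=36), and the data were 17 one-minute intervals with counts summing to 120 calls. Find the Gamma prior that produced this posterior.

Gamma(shape=8, rate=19)

A Gamma(α, β) prior (rate parametrization) on a Poisson rate with n observations summing to S gives posterior Gamma(α+S, β+n).
So α = 128 − 120 = 8 and β = 36 − 17 = 19.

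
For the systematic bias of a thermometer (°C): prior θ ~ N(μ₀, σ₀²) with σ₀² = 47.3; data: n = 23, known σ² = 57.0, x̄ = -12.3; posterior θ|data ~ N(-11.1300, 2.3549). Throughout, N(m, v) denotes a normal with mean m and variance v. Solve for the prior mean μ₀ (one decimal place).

The posterior mean is a precision-weighted average: μ_n = (τ₀μ₀ + τ_data·x̄)/(τ₀+τ_data), with τ₀=1/σ₀² and τ_data=n/σ².
Here τ₀ = 1/47.3 = 0.021142 and τ_data = 23/57.0 = 0.403509, so τ_n = 0.424651.
Rearranging for μ₀: μ₀ = (μ_n·τ_n − τ_data·x̄)/τ₀ = (-11.1300·0.424651 − 0.403509·-12.3) / 0.021142 = 0.236795/0.021142 ≈ 11.2.

μ₀ = 11.2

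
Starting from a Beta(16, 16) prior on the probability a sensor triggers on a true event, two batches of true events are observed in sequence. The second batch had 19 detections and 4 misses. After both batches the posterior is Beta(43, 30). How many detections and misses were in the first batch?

Sequential conjugate updates are equivalent to a single update on the pooled data, so total successes = posterior α − prior α and total failures = posterior β − prior β.
Total across both batches: 43−16=27 detections, 30−16=14 misses.
Subtract the second batch: 27−19=8 detections and 14−4=10 misses.

8 detections and 10 misses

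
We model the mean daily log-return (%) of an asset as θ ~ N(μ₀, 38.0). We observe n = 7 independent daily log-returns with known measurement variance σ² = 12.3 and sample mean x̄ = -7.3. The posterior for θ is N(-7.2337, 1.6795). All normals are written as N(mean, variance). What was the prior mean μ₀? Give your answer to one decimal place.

The posterior mean is a precision-weighted average: μ_n = (τ₀μ₀ + τ_data·x̄)/(τ₀+τ_data), with τ₀=1/σ₀² and τ_data=n/σ².
Here τ₀ = 1/38.0 = 0.026316 and τ_data = 7/12.3 = 0.569106, so τ_n = 0.595422.
Rearranging for μ₀: μ₀ = (μ_n·τ_n − τ_data·x̄)/τ₀ = (-7.2337·0.595422 − 0.569106·-7.3) / 0.026316 = -0.152630/0.026316 ≈ -5.8.

μ₀ = -5.8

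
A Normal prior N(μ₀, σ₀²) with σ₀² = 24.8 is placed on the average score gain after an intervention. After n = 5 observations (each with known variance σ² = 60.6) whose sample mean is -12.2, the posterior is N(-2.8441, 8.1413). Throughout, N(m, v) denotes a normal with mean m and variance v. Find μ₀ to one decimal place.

μ₀ = 16.3

With known observation variance, the Normal–Normal posterior has precision τ_n = τ₀ + n/σ² and mean μ_n = (τ₀μ₀ + (n/σ²)x̄)/τ_n.
Here τ₀ = 1/24.8 = 0.040323 and τ_data = 5/60.6 = 0.082508, so τ_n = 0.122831.
Rearranging for μ₀: μ₀ = (μ_n·τ_n − τ_data·x̄)/τ₀ = (-2.8441·0.122831 − 0.082508·-12.2) / 0.040323 = 0.657254/0.040323 ≈ 16.3.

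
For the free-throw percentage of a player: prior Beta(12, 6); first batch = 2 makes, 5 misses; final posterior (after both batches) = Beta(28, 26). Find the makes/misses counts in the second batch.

14 makes and 15 misses

Because Beta–binomial updating is additive in the counts, the combined data contributed (α_post−α_prior, β_post−β_prior) successes and failures.
Total across both batches: 28−12=16 makes, 26−6=20 misses.
Subtract the first batch: 16−2=14 makes and 20−5=15 misses.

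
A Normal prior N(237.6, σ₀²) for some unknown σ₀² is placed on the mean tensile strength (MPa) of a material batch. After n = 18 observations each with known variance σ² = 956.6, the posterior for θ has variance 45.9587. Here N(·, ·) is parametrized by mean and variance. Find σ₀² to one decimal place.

For the Normal–Normal model with known σ², precisions add: τ_n = τ₀ + n/σ².
So 1/σ₀² = 1/45.9587 − 18/956.6 = 0.021759 − 0.018817 = 0.002942.
Hence σ₀² = 1/0.002942 ≈ 339.9.

σ₀² = 339.9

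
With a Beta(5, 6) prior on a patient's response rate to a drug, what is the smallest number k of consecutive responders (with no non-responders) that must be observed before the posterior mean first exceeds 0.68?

After k responders and 0 non-responders the posterior is Beta(5+k, 6), with mean (5+k)/(5+6+k).
Set (5+k)/(11+k) > 0.68 and solve: k > (0.68·11 − 5)/(1 − 0.68) = 7.750.
The smallest integer exceeding 7.750 is 8, and checking k=8: (13)/(19) = 0.6842 > 0.68.

k = 8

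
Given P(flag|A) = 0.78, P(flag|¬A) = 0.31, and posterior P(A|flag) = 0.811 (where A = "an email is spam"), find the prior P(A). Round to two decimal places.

Bayes' rule in odds form gives O(A|E) = O(A)·[P(E|A)/P(E|¬A)], hence O(A) = O(A|E)/LR.
Posterior odds = 0.811/(1−0.811) = 4.2910. LR = 0.78/0.31 = 2.5161.
Prior odds = 4.2910/2.5161 = 1.7054, so P(A) = 1.7054/(1+1.7054) ≈ 0.63.

P(A) = 0.63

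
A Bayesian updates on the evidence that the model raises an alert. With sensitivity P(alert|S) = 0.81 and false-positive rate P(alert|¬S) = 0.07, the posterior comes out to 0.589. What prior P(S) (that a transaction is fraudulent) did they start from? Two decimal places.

In odds form, posterior odds = prior odds × likelihood ratio, so prior odds = posterior odds ÷ LR.
Posterior odds = 0.589/(1−0.589) = 1.4331. LR = 0.81/0.07 = 11.5714.
Prior odds = 1.4331/11.5714 = 0.1238, so P(S) = 0.1238/(1+0.1238) ≈ 0.11.

P(S) = 0.11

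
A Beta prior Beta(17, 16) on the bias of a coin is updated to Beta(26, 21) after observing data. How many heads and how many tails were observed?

9 heads and 5 tails

Under Beta–binomial conjugacy the posterior parameters are (a+s, b+f).
So s = 26 − 17 = 9 and f = 21 − 16 = 5.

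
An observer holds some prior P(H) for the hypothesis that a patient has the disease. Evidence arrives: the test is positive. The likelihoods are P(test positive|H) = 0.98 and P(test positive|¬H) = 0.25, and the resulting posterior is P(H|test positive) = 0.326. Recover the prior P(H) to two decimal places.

In odds form, posterior odds = prior odds × likelihood ratio, so prior odds = posterior odds ÷ LR.
Posterior odds = 0.326/(1−0.326) = 0.4837. LR = 0.98/0.25 = 3.9200.
Prior odds = 0.4837/3.9200 = 0.1234, so P(H) = 0.1234/(1+0.1234) ≈ 0.11.

P(H) = 0.11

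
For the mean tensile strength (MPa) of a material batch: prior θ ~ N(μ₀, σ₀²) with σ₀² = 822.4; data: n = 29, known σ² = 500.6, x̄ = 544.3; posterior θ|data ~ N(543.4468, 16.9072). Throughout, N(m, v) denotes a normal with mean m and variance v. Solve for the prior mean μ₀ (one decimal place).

The posterior mean is a precision-weighted average: μ_n = (τ₀μ₀ + τ_data·x̄)/(τ₀+τ_data), with τ₀=1/σ₀² and τ_data=n/σ².
Here τ₀ = 1/822.4 = 0.001216 and τ_data = 29/500.6 = 0.057930, so τ_n = 0.059146.
Rearranging for μ₀: μ₀ = (μ_n·τ_n − τ_data·x̄)/τ₀ = (543.4468·0.059146 − 0.057930·544.3) / 0.001216 = 0.611405/0.001216 ≈ 502.8.

μ₀ = 502.8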